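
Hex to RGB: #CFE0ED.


CF → 207 (R)
E0 → 224 (G)
ED → 237 (B)
= RGB(207, 224, 237)


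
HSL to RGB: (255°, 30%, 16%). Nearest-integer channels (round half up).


H=255°, S=0.30, L=0.16
C = (1-|2L-1|)×S = (1-|-0.68|)×0.30 = 0.096
H' = H/60 = 255/60 ≈ 4.2500; X = C×(1-|H' mod 2 - 1|) = 0.024
m = L - C/2 = 0.16 - 0.048 = 0.112
Sector ⌊H'⌋ = 4 → (R',G',B') = (0.024, 0.0, 0.096)
RGB = ((R'+m)×255, (G'+m)×255, (B'+m)×255) = (34.68, 28.56, 53.04)
Round half up → RGB(35, 29, 53)


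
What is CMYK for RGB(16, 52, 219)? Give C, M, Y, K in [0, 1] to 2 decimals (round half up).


R'=16/255≈0.0627, G'=52/255≈0.2039, B'=219/255≈0.8588
K = 1 - max(R',G',B') = 1 - 219/255 = 36/255 = 0.14117… → 0.14
(1-R'-K)/(1-K) simplifies to (max-R)/max with max = 219:
C = (219-16)/219 = 203/219 = 0.92694… → 0.93
M = (219-52)/219 = 167/219 = 0.76255… → 0.76
Y = (219-219)/219 = 0/219 = 0 → 0.00
= CMYK(0.93, 0.76, 0.00, 0.14)


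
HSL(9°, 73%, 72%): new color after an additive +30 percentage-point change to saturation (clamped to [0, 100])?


Original S = 73%
Adjustment = +30 percentage points
New S = 73 + (30) = 103
Clamp to [0, 100] → 100
= HSL(9°, 100%, 72%)


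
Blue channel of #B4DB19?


Color: #B4DB19
R = B4 = 180
G = DB = 219
B = 19 = 25
Blue = 25


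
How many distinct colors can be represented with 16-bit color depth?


Colors = 2^bits = 2^16
= 65,536 colors


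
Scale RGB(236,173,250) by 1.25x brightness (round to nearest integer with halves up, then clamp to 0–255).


Multiply each channel by 1.25, round half up, clamp to [0, 255]
R: 236×1.25 = 295 → clamp → 255
G: 173×1.25 = 216.25 → round → 216
B: 250×1.25 = 312.5 → round → 313 → clamp → 255
= RGB(255, 216, 255)


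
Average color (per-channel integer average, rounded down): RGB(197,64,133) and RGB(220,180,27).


Midpoint: each channel = ⌊(C₁+C₂)/2⌋
R: ⌊(197+220)/2⌋ = 208
G: ⌊(64+180)/2⌋ = 122
B: ⌊(133+27)/2⌋ = 80
= RGB(208, 122, 80)


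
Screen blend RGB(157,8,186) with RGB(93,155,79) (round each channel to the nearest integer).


Screen: C = 255 - (255-A)×(255-B)/255, rounded to nearest integer
R: 255 - (255-157)×(255-93)/255 = 255 - 15876/255 ≈ 255 - 62.259 = 192.741 → 193
G: 255 - (255-8)×(255-155)/255 = 255 - 24700/255 ≈ 255 - 96.863 = 158.137 → 158
B: 255 - (255-186)×(255-79)/255 = 255 - 12144/255 ≈ 255 - 47.624 = 207.376 → 207
= RGB(193, 158, 207)


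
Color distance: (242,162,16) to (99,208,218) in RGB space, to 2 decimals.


d = √[(R₁-R₂)² + (G₁-G₂)² + (B₁-B₂)²]
d = √[(242-99)² + (162-208)² + (16-218)²]
d = √[20449 + 2116 + 40804]
d = √63369
d ≈ 251.73


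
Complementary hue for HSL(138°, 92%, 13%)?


Complement = opposite side of color wheel = hue + 180°
H' = (138 + 180) mod 360 = 318°
S and L unchanged.
= HSL(318°, 92%, 13%)


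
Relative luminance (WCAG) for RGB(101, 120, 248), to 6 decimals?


Linearize each channel (sRGB transfer function): c = v/255; c_lin = c/12.92 if c ≤ 0.04045, else ((c+0.055)/1.055)^2.4
  R: 101/255 ≈ 0.396078 > 0.04045 → ((0.396078+0.055)/1.055)^2.4 ≈ 0.130136
  G: 120/255 ≈ 0.470588 > 0.04045 → ((0.470588+0.055)/1.055)^2.4 ≈ 0.187821
  B: 248/255 ≈ 0.972549 > 0.04045 → ((0.972549+0.055)/1.055)^2.4 ≈ 0.938686
R_lin = 0.130136, G_lin = 0.187821, B_lin = 0.938686
L = 0.2126×R + 0.7152×G + 0.0722×B
L = 0.2126×0.130136 + 0.7152×0.187821 + 0.0722×0.938686
L ≈ 0.229770


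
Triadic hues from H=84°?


Triadic: equally spaced at 120° intervals
H1 = 84°
H2 = (84 + 120) mod 360 = 204°
H3 = (84 + 240) mod 360 = 324°
Triadic = 84°, 204°, 324°


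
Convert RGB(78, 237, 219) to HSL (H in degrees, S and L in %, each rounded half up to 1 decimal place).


Normalize: R'=78/255≈0.3059, G'=237/255≈0.9294, B'=219/255≈0.8588
Max=237/255, Min=78/255, Δ=Max-Min=159/255
L = (Max+Min)/2 = (237+78)/510 = 315/510 = 0.61764… → L = 61.8%
L > 0.5 → S = Δ/(2-Max-Min) = 159/(510-237-78) = 159/195 = 0.81538… → S = 81.5%
(the 1/255 factors cancel in S and H, so raw channel differences can be used)
Max is G' → H = 60 × ((B-R)/Δ + 2) = 60 × ((219-78)/159 + 2)
  141/159 + 2 = 0.8867… + 2 = 2.8867…
  H = 60 × 2.8867… = 173.207…° → H = 173.2°
= HSL(173.2°, 81.5%, 61.8%)


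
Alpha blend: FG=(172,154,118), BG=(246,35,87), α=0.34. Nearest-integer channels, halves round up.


C = α×F + (1-α)×B, with 1-α = 0.66
R: 0.34×172 + 0.66×246 = 58.48 + 162.36 = 220.84 → 221
G: 0.34×154 + 0.66×35 = 52.36 + 23.10 = 75.46 → 75
B: 0.34×118 + 0.66×87 = 40.12 + 57.42 = 97.54 → 98
= RGB(221, 75, 98)


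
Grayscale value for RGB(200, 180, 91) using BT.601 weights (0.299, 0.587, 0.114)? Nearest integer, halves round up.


Gray = 0.299×R + 0.587×G + 0.114×B
Gray = 0.299×200 + 0.587×180 + 0.114×91
Gray = 59.800 + 105.660 + 10.374
Gray = 175.834 → round half up → 176
Gray = 176


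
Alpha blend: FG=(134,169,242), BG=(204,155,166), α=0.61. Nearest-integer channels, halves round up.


C = α×F + (1-α)×B, with 1-α = 0.39
R: 0.61×134 + 0.39×204 = 81.74 + 79.56 = 161.30 → 161
G: 0.61×169 + 0.39×155 = 103.09 + 60.45 = 163.54 → 164
B: 0.61×242 + 0.39×166 = 147.62 + 64.74 = 212.36 → 212
= RGB(161, 164, 212)


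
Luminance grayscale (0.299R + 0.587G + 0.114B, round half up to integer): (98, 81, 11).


Gray = 0.299×R + 0.587×G + 0.114×B
Gray = 0.299×98 + 0.587×81 + 0.114×11
Gray = 29.302 + 47.547 + 1.254
Gray = 78.103 → round half up → 78
Gray = 78


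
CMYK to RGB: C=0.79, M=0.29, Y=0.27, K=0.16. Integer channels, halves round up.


R = 255 × (1-C) × (1-K) = 255 × 0.21 × 0.84 = 44.982 → 45
G = 255 × (1-M) × (1-K) = 255 × 0.71 × 0.84 = 152.082 → 152
B = 255 × (1-Y) × (1-K) = 255 × 0.73 × 0.84 = 156.366 → 156
= RGB(45, 152, 156)


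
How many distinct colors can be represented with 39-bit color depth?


Colors = 2^bits = 2^39
= 549,755,813,888 colors


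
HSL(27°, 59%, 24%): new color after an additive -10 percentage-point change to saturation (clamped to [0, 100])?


Original S = 59%
Adjustment = -10 percentage points
New S = 59 + (-10) = 49
Clamp to [0, 100] → 49
= HSL(27°, 49%, 24%)


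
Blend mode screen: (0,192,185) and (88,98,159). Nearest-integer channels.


Screen: C = 255 - (255-A)×(255-B)/255, rounded to nearest integer
R: 255 - (255-0)×(255-88)/255 = 255 - 42585/255 ≈ 255 - 167.000 = 88.000 → 88
G: 255 - (255-192)×(255-98)/255 = 255 - 9891/255 ≈ 255 - 38.788 = 216.212 → 216
B: 255 - (255-185)×(255-159)/255 = 255 - 6720/255 ≈ 255 - 26.353 = 228.647 → 229
= RGB(88, 216, 229)


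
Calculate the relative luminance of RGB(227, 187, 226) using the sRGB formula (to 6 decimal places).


Linearize each channel (sRGB transfer function): c = v/255; c_lin = c/12.92 if c ≤ 0.04045, else ((c+0.055)/1.055)^2.4
  R: 227/255 ≈ 0.890196 > 0.04045 → ((0.890196+0.055)/1.055)^2.4 ≈ 0.768151
  G: 187/255 ≈ 0.733333 > 0.04045 → ((0.733333+0.055)/1.055)^2.4 ≈ 0.496933
  B: 226/255 ≈ 0.886275 > 0.04045 → ((0.886275+0.055)/1.055)^2.4 ≈ 0.760525
R_lin = 0.768151, G_lin = 0.496933, B_lin = 0.760525
L = 0.2126×R + 0.7152×G + 0.0722×B
L = 0.2126×0.768151 + 0.7152×0.496933 + 0.0722×0.760525
L ≈ 0.573625


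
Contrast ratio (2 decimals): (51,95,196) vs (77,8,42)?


Linearize each sRGB channel c=v/255: c/12.92 if c ≤ 0.04045 else ((c+0.055)/1.055)^2.4
L = 0.2126×R_lin + 0.7152×G_lin + 0.0722×B_lin
Color 1 (51,95,196):
  R=51: 51/255≈0.2000 > 0.04045 → ((0.2000+0.055)/1.055)^2.4 ≈ 0.03310
  G=95: 95/255≈0.3725 > 0.04045 → ((0.3725+0.055)/1.055)^2.4 ≈ 0.11444
  B=196: 196/255≈0.7686 > 0.04045 → ((0.7686+0.055)/1.055)^2.4 ≈ 0.55201
  L1 = 0.2126×0.03310 + 0.7152×0.11444 + 0.0722×0.55201 ≈ 0.12874
Color 2 (77,8,42):
  R=77: 77/255≈0.3020 > 0.04045 → ((0.3020+0.055)/1.055)^2.4 ≈ 0.07421
  G=8: 8/255≈0.0314 ≤ 0.04045 → 0.0314/12.92 ≈ 0.00243
  B=42: 42/255≈0.1647 > 0.04045 → ((0.1647+0.055)/1.055)^2.4 ≈ 0.02315
  L2 = 0.2126×0.07421 + 0.7152×0.00243 + 0.0722×0.02315 ≈ 0.01919
Lighter = 0.12874, Darker = 0.01919
Ratio = (L_lighter + 0.05) / (L_darker + 0.05)
Ratio = (0.12874 + 0.05) / (0.01919 + 0.05) = 0.17874 / 0.06919 ≈ 2.5834
Ratio ≈ 2.58:1


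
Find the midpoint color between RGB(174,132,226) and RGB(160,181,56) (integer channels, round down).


Midpoint: each channel = ⌊(C₁+C₂)/2⌋
R: ⌊(174+160)/2⌋ = 167
G: ⌊(132+181)/2⌋ = 156
B: ⌊(226+56)/2⌋ = 141
= RGB(167, 156, 141)


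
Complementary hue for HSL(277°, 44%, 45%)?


Complement = opposite side of color wheel = hue + 180°
H' = (277 + 180) mod 360 = 97°
S and L unchanged.
= HSL(97°, 44%, 45%)


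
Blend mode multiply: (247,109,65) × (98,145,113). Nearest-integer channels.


Multiply: C = A×B/255, rounded to nearest integer
R: 247×98/255 = 24206/255 ≈ 94.925 → 95
G: 109×145/255 = 15805/255 ≈ 61.980 → 62
B: 65×113/255 = 7345/255 ≈ 28.804 → 29
= RGB(95, 62, 29)


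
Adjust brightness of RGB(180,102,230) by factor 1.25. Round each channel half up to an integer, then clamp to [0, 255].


Multiply each channel by 1.25, round half up, clamp to [0, 255]
R: 180×1.25 = 225
G: 102×1.25 = 127.5 → round → 128
B: 230×1.25 = 287.5 → round → 288 → clamp → 255
= RGB(225, 128, 255)


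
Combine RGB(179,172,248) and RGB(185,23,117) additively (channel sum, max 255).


Additive: each channel = min(255, C₁+C₂)
R: 179+185 = 364 → 255
G: 172+23 = 195 → 195
B: 248+117 = 365 → 255
= RGB(255, 195, 255)


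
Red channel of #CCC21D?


Color: #CCC21D
R = CC = 204
G = C2 = 194
B = 1D = 29
Red = 204


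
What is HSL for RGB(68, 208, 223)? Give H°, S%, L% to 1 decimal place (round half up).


Normalize: R'=68/255≈0.2667, G'=208/255≈0.8157, B'=223/255≈0.8745
Max=223/255, Min=68/255, Δ=Max-Min=155/255
L = (Max+Min)/2 = (223+68)/510 = 291/510 = 0.57058… → L = 57.1%
L > 0.5 → S = Δ/(2-Max-Min) = 155/(510-223-68) = 155/219 = 0.70776… → S = 70.8%
(the 1/255 factors cancel in S and H, so raw channel differences can be used)
Max is B' → H = 60 × ((R-G)/Δ + 4) = 60 × ((68-208)/155 + 4)
  -140/155 + 4 = -0.9032… + 4 = 3.0967…
  H = 60 × 3.0967… = 185.806…° → H = 185.8°
= HSL(185.8°, 70.8%, 57.1%)


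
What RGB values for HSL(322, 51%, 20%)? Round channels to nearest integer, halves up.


H=322°, S=0.51, L=0.20
C = (1-|2L-1|)×S = (1-|-0.60|)×0.51 = 0.204
H' = H/60 = 322/60 ≈ 5.3667; X = C×(1-|H' mod 2 - 1|) = 0.1292
m = L - C/2 = 0.20 - 0.102 = 0.098
Sector ⌊H'⌋ = 5 → (R',G',B') = (0.204, 0.0, 0.1292)
RGB = ((R'+m)×255, (G'+m)×255, (B'+m)×255) = (77.01, 24.99, 57.936)
Round half up → RGB(77, 25, 58)


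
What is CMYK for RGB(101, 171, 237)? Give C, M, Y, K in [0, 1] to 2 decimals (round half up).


R'=101/255≈0.3961, G'=171/255≈0.6706, B'=237/255≈0.9294
K = 1 - max(R',G',B') = 1 - 237/255 = 18/255 = 0.07058… → 0.07
(1-R'-K)/(1-K) simplifies to (max-R)/max with max = 237:
C = (237-101)/237 = 136/237 = 0.57383… → 0.57
M = (237-171)/237 = 66/237 = 0.27848… → 0.28
Y = (237-237)/237 = 0/237 = 0 → 0.00
= CMYK(0.57, 0.28, 0.00, 0.07)


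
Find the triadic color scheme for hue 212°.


Triadic: equally spaced at 120° intervals
H1 = 212°
H2 = (212 + 120) mod 360 = 332°
H3 = (212 + 240) mod 360 = 92°
Triadic = 212°, 332°, 92°


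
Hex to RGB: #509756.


50 → 80 (R)
97 → 151 (G)
56 → 86 (B)
= RGB(80, 151, 86)


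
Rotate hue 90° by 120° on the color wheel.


New hue = (H + rotation) mod 360
New hue = (90 + 120) mod 360
= 210 mod 360
= 210°


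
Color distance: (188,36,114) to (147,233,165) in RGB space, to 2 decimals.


d = √[(R₁-R₂)² + (G₁-G₂)² + (B₁-B₂)²]
d = √[(188-147)² + (36-233)² + (114-165)²]
d = √[1681 + 38809 + 2601]
d = √43091
d ≈ 207.58


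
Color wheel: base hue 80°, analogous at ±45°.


Base hue: 80°
Left analog: (80 - 45) mod 360 = 35°
Right analog: (80 + 45) mod 360 = 125°
Analogous hues = 35° and 125°


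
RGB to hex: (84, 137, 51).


R = 84 → 54 (hex)
G = 137 → 89 (hex)
B = 51 → 33 (hex)
Hex = #548933


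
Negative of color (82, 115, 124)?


Invert: (255-R, 255-G, 255-B)
R: 255-82 = 173
G: 255-115 = 140
B: 255-124 = 131
= RGB(173, 140, 131)


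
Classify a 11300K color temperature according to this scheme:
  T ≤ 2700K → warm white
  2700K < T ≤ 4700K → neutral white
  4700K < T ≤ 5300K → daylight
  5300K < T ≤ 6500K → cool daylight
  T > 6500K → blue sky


Temperature: 11300K
11300K > 6500K → blue sky
Classification: blue sky


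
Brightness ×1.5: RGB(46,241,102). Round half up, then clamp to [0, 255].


Multiply each channel by 1.5, round half up, clamp to [0, 255]
R: 46×1.5 = 69
G: 241×1.5 = 361.5 → round → 362 → clamp → 255
B: 102×1.5 = 153
= RGB(69, 255, 153)


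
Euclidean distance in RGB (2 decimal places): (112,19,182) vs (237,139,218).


d = √[(R₁-R₂)² + (G₁-G₂)² + (B₁-B₂)²]
d = √[(112-237)² + (19-139)² + (182-218)²]
d = √[15625 + 14400 + 1296]
d = √31321
d ≈ 176.98


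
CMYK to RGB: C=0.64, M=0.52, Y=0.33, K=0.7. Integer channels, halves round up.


R = 255 × (1-C) × (1-K) = 255 × 0.36 × 0.30 = 27.54 → 28
G = 255 × (1-M) × (1-K) = 255 × 0.48 × 0.30 = 36.72 → 37
B = 255 × (1-Y) × (1-K) = 255 × 0.67 × 0.30 = 51.255 → 51
= RGB(28, 37, 51)


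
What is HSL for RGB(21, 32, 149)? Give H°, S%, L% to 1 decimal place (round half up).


Normalize: R'=21/255≈0.0824, G'=32/255≈0.1255, B'=149/255≈0.5843
Max=149/255, Min=21/255, Δ=Max-Min=128/255
L = (Max+Min)/2 = (149+21)/510 = 170/510 = 0.33333… → L = 33.3%
L ≤ 0.5 → S = Δ/(Max+Min) = 128/(149+21) = 128/170 = 0.75294… → S = 75.3%
(the 1/255 factors cancel in S and H, so raw channel differences can be used)
Max is B' → H = 60 × ((R-G)/Δ + 4) = 60 × ((21-32)/128 + 4)
  -11/128 + 4 = -0.0859… + 4 = 3.9140…
  H = 60 × 3.9140… = 234.843…° → H = 234.8°
= HSL(234.8°, 75.3%, 33.3%)


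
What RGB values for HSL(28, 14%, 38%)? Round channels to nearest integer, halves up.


H=28°, S=0.14, L=0.38
C = (1-|2L-1|)×S = (1-|-0.24|)×0.14 = 0.1064
H' = H/60 = 28/60 ≈ 0.4667; X = C×(1-|H' mod 2 - 1|) ≈ 0.0497
m = L - C/2 = 0.38 - 0.0532 = 0.3268
Sector ⌊H'⌋ = 0 → (R',G',B') = (0.1064, ≈0.0497, 0.0)
RGB = ((R'+m)×255, (G'+m)×255, (B'+m)×255) = (110.466, 95.9956, 83.334)
Round half up → RGB(110, 96, 83)


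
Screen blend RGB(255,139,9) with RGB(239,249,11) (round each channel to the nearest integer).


Screen: C = 255 - (255-A)×(255-B)/255, rounded to nearest integer
R: 255 - (255-255)×(255-239)/255 = 255 - 0/255 ≈ 255 - 0.000 = 255.000 → 255
G: 255 - (255-139)×(255-249)/255 = 255 - 696/255 ≈ 255 - 2.729 = 252.271 → 252
B: 255 - (255-9)×(255-11)/255 = 255 - 60024/255 ≈ 255 - 235.388 = 19.612 → 20
= RGB(255, 252, 20)


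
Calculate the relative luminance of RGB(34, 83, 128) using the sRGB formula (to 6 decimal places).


Linearize each channel (sRGB transfer function): c = v/255; c_lin = c/12.92 if c ≤ 0.04045, else ((c+0.055)/1.055)^2.4
  R: 34/255 ≈ 0.133333 > 0.04045 → ((0.133333+0.055)/1.055)^2.4 ≈ 0.015996
  G: 83/255 ≈ 0.325490 > 0.04045 → ((0.325490+0.055)/1.055)^2.4 ≈ 0.086500
  B: 128/255 ≈ 0.501961 > 0.04045 → ((0.501961+0.055)/1.055)^2.4 ≈ 0.215861
R_lin = 0.015996, G_lin = 0.086500, B_lin = 0.215861
L = 0.2126×R + 0.7152×G + 0.0722×B
L = 0.2126×0.015996 + 0.7152×0.086500 + 0.0722×0.215861
L ≈ 0.080851


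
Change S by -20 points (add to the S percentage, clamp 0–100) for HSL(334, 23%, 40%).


Original S = 23%
Adjustment = -20 percentage points
New S = 23 + (-20) = 3
Clamp to [0, 100] → 3
= HSL(334°, 3%, 40%)


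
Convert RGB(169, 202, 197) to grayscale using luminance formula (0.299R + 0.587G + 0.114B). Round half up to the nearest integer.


Gray = 0.299×R + 0.587×G + 0.114×B
Gray = 0.299×169 + 0.587×202 + 0.114×197
Gray = 50.531 + 118.574 + 22.458
Gray = 191.563 → round half up → 192
Gray = 192


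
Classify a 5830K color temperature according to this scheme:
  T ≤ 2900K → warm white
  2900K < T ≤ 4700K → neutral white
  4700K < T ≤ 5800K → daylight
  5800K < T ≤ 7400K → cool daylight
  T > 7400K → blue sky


Temperature: 5830K
5800K < 5830K ≤ 7400K → cool daylight
Classification: cool daylight


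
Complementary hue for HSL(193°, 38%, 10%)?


Complement = opposite side of color wheel = hue + 180°
H' = (193 + 180) mod 360 = 13°
S and L unchanged.
= HSL(13°, 38%, 10%)


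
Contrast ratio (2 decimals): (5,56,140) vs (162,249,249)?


Linearize each sRGB channel c=v/255: c/12.92 if c ≤ 0.04045 else ((c+0.055)/1.055)^2.4
L = 0.2126×R_lin + 0.7152×G_lin + 0.0722×B_lin
Color 1 (5,56,140):
  R=5: 5/255≈0.0196 ≤ 0.04045 → 0.0196/12.92 ≈ 0.00152
  G=56: 56/255≈0.2196 > 0.04045 → ((0.2196+0.055)/1.055)^2.4 ≈ 0.03955
  B=140: 140/255≈0.5490 > 0.04045 → ((0.5490+0.055)/1.055)^2.4 ≈ 0.26225
  L1 = 0.2126×0.00152 + 0.7152×0.03955 + 0.0722×0.26225 ≈ 0.04754
Color 2 (162,249,249):
  R=162: 162/255≈0.6353 > 0.04045 → ((0.6353+0.055)/1.055)^2.4 ≈ 0.36131
  G=249: 249/255≈0.9765 > 0.04045 → ((0.9765+0.055)/1.055)^2.4 ≈ 0.94731
  B=249: 249/255≈0.9765 > 0.04045 → ((0.9765+0.055)/1.055)^2.4 ≈ 0.94731
  L2 = 0.2126×0.36131 + 0.7152×0.94731 + 0.0722×0.94731 ≈ 0.82272
Lighter = 0.82272, Darker = 0.04754
Ratio = (L_lighter + 0.05) / (L_darker + 0.05)
Ratio = (0.82272 + 0.05) / (0.04754 + 0.05) = 0.87272 / 0.09754 ≈ 8.9473
Ratio ≈ 8.95:1


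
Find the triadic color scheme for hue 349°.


Triadic: equally spaced at 120° intervals
H1 = 349°
H2 = (349 + 120) mod 360 = 109°
H3 = (349 + 240) mod 360 = 229°
Triadic = 349°, 109°, 229°


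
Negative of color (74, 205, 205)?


Invert: (255-R, 255-G, 255-B)
R: 255-74 = 181
G: 255-205 = 50
B: 255-205 = 50
= RGB(181, 50, 50)


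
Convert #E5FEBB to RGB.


E5 → 229 (R)
FE → 254 (G)
BB → 187 (B)
= RGB(229, 254, 187)


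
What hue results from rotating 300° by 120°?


New hue = (H + rotation) mod 360
New hue = (300 + 120) mod 360
= 420 mod 360
= 60°


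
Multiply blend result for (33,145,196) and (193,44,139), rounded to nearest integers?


Multiply: C = A×B/255, rounded to nearest integer
R: 33×193/255 = 6369/255 ≈ 24.976 → 25
G: 145×44/255 = 6380/255 ≈ 25.020 → 25
B: 196×139/255 = 27244/255 ≈ 106.839 → 107
= RGB(25, 25, 107)


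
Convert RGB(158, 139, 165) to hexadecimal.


R = 158 → 9E (hex)
G = 139 → 8B (hex)
B = 165 → A5 (hex)
Hex = #9E8BA5


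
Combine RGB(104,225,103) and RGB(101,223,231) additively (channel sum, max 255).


Additive: each channel = min(255, C₁+C₂)
R: 104+101 = 205 → 205
G: 225+223 = 448 → 255
B: 103+231 = 334 → 255
= RGB(205, 255, 255)


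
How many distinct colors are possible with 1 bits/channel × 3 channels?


Total bits = 1 bits/channel × 3 channels = 3 bits
Distinct colors = 2^3
= 8 colors


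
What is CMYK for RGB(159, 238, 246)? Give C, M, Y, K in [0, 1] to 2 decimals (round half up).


R'=159/255≈0.6235, G'=238/255≈0.9333, B'=246/255≈0.9647
K = 1 - max(R',G',B') = 1 - 246/255 = 9/255 = 0.03529… → 0.04
(1-R'-K)/(1-K) simplifies to (max-R)/max with max = 246:
C = (246-159)/246 = 87/246 = 0.35365… → 0.35
M = (246-238)/246 = 8/246 = 0.03252… → 0.03
Y = (246-246)/246 = 0/246 = 0 → 0.00
= CMYK(0.35, 0.03, 0.00, 0.04)


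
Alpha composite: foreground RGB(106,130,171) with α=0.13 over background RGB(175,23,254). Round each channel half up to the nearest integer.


C = α×F + (1-α)×B, with 1-α = 0.87
R: 0.13×106 + 0.87×175 = 13.78 + 152.25 = 166.03 → 166
G: 0.13×130 + 0.87×23 = 16.90 + 20.01 = 36.91 → 37
B: 0.13×171 + 0.87×254 = 22.23 + 220.98 = 243.21 → 243
= RGB(166, 37, 243)


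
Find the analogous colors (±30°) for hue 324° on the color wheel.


Base hue: 324°
Left analog: (324 - 30) mod 360 = 294°
Right analog: (324 + 30) mod 360 = 354°
Analogous hues = 294° and 354°


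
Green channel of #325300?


Color: #325300
R = 32 = 50
G = 53 = 83
B = 00 = 0
Green = 83


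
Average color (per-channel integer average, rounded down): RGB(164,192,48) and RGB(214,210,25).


Midpoint: each channel = ⌊(C₁+C₂)/2⌋
R: ⌊(164+214)/2⌋ = 189
G: ⌊(192+210)/2⌋ = 201
B: ⌊(48+25)/2⌋ = 36
= RGB(189, 201, 36)


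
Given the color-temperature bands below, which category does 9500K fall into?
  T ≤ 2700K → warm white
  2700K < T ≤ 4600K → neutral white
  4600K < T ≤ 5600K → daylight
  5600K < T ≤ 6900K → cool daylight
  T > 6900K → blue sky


Temperature: 9500K
9500K > 6900K → blue sky
Classification: blue sky


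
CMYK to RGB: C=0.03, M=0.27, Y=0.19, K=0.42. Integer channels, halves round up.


R = 255 × (1-C) × (1-K) = 255 × 0.97 × 0.58 = 143.463 → 143
G = 255 × (1-M) × (1-K) = 255 × 0.73 × 0.58 = 107.967 → 108
B = 255 × (1-Y) × (1-K) = 255 × 0.81 × 0.58 = 119.799 → 120
= RGB(143, 108, 120)


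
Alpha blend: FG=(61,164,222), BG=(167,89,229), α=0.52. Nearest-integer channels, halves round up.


C = α×F + (1-α)×B, with 1-α = 0.48
R: 0.52×61 + 0.48×167 = 31.72 + 80.16 = 111.88 → 112
G: 0.52×164 + 0.48×89 = 85.28 + 42.72 = 128.00 → 128
B: 0.52×222 + 0.48×229 = 115.44 + 109.92 = 225.36 → 225
= RGB(112, 128, 225)


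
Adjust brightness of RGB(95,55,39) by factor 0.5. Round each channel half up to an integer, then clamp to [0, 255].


Multiply each channel by 0.5, round half up, clamp to [0, 255]
R: 95×0.5 = 47.5 → round → 48
G: 55×0.5 = 27.5 → round → 28
B: 39×0.5 = 19.5 → round → 20
= RGB(48, 28, 20)


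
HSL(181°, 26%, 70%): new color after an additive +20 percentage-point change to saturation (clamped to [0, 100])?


Original S = 26%
Adjustment = +20 percentage points
New S = 26 + (20) = 46
Clamp to [0, 100] → 46
= HSL(181°, 46%, 70%)


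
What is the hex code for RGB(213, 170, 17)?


R = 213 → D5 (hex)
G = 170 → AA (hex)
B = 17 → 11 (hex)
Hex = #D5AA11


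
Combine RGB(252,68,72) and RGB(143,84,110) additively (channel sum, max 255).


Additive: each channel = min(255, C₁+C₂)
R: 252+143 = 395 → 255
G: 68+84 = 152 → 152
B: 72+110 = 182 → 182
= RGB(255, 152, 182)


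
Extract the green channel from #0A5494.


Color: #0A5494
R = 0A = 10
G = 54 = 84
B = 94 = 148
Green = 84


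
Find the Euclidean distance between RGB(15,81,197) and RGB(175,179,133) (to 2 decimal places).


d = √[(R₁-R₂)² + (G₁-G₂)² + (B₁-B₂)²]
d = √[(15-175)² + (81-179)² + (197-133)²]
d = √[25600 + 9604 + 4096]
d = √39300
d ≈ 198.24


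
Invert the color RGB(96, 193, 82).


Invert: (255-R, 255-G, 255-B)
R: 255-96 = 159
G: 255-193 = 62
B: 255-82 = 173
= RGB(159, 62, 173)


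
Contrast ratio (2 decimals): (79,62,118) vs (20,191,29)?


Linearize each sRGB channel c=v/255: c/12.92 if c ≤ 0.04045 else ((c+0.055)/1.055)^2.4
L = 0.2126×R_lin + 0.7152×G_lin + 0.0722×B_lin
Color 1 (79,62,118):
  R=79: 79/255≈0.3098 > 0.04045 → ((0.3098+0.055)/1.055)^2.4 ≈ 0.07819
  G=62: 62/255≈0.2431 > 0.04045 → ((0.2431+0.055)/1.055)^2.4 ≈ 0.04817
  B=118: 118/255≈0.4627 > 0.04045 → ((0.4627+0.055)/1.055)^2.4 ≈ 0.18116
  L1 = 0.2126×0.07819 + 0.7152×0.04817 + 0.0722×0.18116 ≈ 0.06416
Color 2 (20,191,29):
  R=20: 20/255≈0.0784 > 0.04045 → ((0.0784+0.055)/1.055)^2.4 ≈ 0.00700
  G=191: 191/255≈0.7490 > 0.04045 → ((0.7490+0.055)/1.055)^2.4 ≈ 0.52100
  B=29: 29/255≈0.1137 > 0.04045 → ((0.1137+0.055)/1.055)^2.4 ≈ 0.01229
  L2 = 0.2126×0.00700 + 0.7152×0.52100 + 0.0722×0.01229 ≈ 0.37499
Lighter = 0.37499, Darker = 0.06416
Ratio = (L_lighter + 0.05) / (L_darker + 0.05)
Ratio = (0.37499 + 0.05) / (0.06416 + 0.05) = 0.42499 / 0.11416 ≈ 3.7229
Ratio ≈ 3.72:1


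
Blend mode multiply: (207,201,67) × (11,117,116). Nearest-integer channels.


Multiply: C = A×B/255, rounded to nearest integer
R: 207×11/255 = 2277/255 ≈ 8.929 → 9
G: 201×117/255 = 23517/255 ≈ 92.224 → 92
B: 67×116/255 = 7772/255 ≈ 30.478 → 30
= RGB(9, 92, 30)


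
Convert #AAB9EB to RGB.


AA → 170 (R)
B9 → 185 (G)
EB → 235 (B)
= RGB(170, 185, 235)


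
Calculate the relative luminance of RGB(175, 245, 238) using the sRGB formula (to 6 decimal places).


Linearize each channel (sRGB transfer function): c = v/255; c_lin = c/12.92 if c ≤ 0.04045, else ((c+0.055)/1.055)^2.4
  R: 175/255 ≈ 0.686275 > 0.04045 → ((0.686275+0.055)/1.055)^2.4 ≈ 0.428690
  G: 245/255 ≈ 0.960784 > 0.04045 → ((0.960784+0.055)/1.055)^2.4 ≈ 0.913099
  B: 238/255 ≈ 0.933333 > 0.04045 → ((0.933333+0.055)/1.055)^2.4 ≈ 0.854993
R_lin = 0.428690, G_lin = 0.913099, B_lin = 0.854993
L = 0.2126×R + 0.7152×G + 0.0722×B
L = 0.2126×0.428690 + 0.7152×0.913099 + 0.0722×0.854993
L ≈ 0.805918


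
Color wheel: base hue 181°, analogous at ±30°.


Base hue: 181°
Left analog: (181 - 30) mod 360 = 151°
Right analog: (181 + 30) mod 360 = 211°
Analogous hues = 151° and 211°


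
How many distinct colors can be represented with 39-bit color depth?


Colors = 2^bits = 2^39
= 549,755,813,888 colors


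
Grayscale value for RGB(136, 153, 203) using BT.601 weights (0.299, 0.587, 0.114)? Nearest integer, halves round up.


Gray = 0.299×R + 0.587×G + 0.114×B
Gray = 0.299×136 + 0.587×153 + 0.114×203
Gray = 40.664 + 89.811 + 23.142
Gray = 153.617 → round half up → 154
Gray = 154


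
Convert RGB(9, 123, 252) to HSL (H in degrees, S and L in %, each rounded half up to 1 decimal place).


Normalize: R'=9/255≈0.0353, G'=123/255≈0.4824, B'=252/255≈0.9882
Max=252/255, Min=9/255, Δ=Max-Min=243/255
L = (Max+Min)/2 = (252+9)/510 = 261/510 = 0.51176… → L = 51.2%
L > 0.5 → S = Δ/(2-Max-Min) = 243/(510-252-9) = 243/249 = 0.97590… → S = 97.6%
(the 1/255 factors cancel in S and H, so raw channel differences can be used)
Max is B' → H = 60 × ((R-G)/Δ + 4) = 60 × ((9-123)/243 + 4)
  -114/243 + 4 = -0.4691… + 4 = 3.5308…
  H = 60 × 3.5308… = 211.851…° → H = 211.9°
= HSL(211.9°, 97.6%, 51.2%)


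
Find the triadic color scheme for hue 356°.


Triadic: equally spaced at 120° intervals
H1 = 356°
H2 = (356 + 120) mod 360 = 116°
H3 = (356 + 240) mod 360 = 236°
Triadic = 356°, 116°, 236°


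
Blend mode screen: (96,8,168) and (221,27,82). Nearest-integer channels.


Screen: C = 255 - (255-A)×(255-B)/255, rounded to nearest integer
R: 255 - (255-96)×(255-221)/255 = 255 - 5406/255 ≈ 255 - 21.200 = 233.800 → 234
G: 255 - (255-8)×(255-27)/255 = 255 - 56316/255 ≈ 255 - 220.847 = 34.153 → 34
B: 255 - (255-168)×(255-82)/255 = 255 - 15051/255 ≈ 255 - 59.024 = 195.976 → 196
= RGB(234, 34, 196)


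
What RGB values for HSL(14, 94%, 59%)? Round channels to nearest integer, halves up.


H=14°, S=0.94, L=0.59
C = (1-|2L-1|)×S = (1-|0.18|)×0.94 = 0.7708
H' = H/60 = 14/60 ≈ 0.2333; X = C×(1-|H' mod 2 - 1|) ≈ 0.1799
m = L - C/2 = 0.59 - 0.3854 = 0.2046
Sector ⌊H'⌋ = 0 → (R',G',B') = (0.7708, ≈0.1799, 0.0)
RGB = ((R'+m)×255, (G'+m)×255, (B'+m)×255) = (248.727, 98.0356, 52.173)
Round half up → RGB(249, 98, 52)


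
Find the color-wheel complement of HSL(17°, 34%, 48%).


Complement = opposite side of color wheel = hue + 180°
H' = (17 + 180) mod 360 = 197°
S and L unchanged.
= HSL(197°, 34%, 48%)


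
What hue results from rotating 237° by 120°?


New hue = (H + rotation) mod 360
New hue = (237 + 120) mod 360
= 357 mod 360
= 357°


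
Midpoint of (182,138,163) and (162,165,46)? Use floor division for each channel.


Midpoint: each channel = ⌊(C₁+C₂)/2⌋
R: ⌊(182+162)/2⌋ = 172
G: ⌊(138+165)/2⌋ = 151
B: ⌊(163+46)/2⌋ = 104
= RGB(172, 151, 104)


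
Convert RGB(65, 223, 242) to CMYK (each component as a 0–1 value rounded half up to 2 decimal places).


R'=65/255≈0.2549, G'=223/255≈0.8745, B'=242/255≈0.9490
K = 1 - max(R',G',B') = 1 - 242/255 = 13/255 = 0.05098… → 0.05
(1-R'-K)/(1-K) simplifies to (max-R)/max with max = 242:
C = (242-65)/242 = 177/242 = 0.73140… → 0.73
M = (242-223)/242 = 19/242 = 0.07851… → 0.08
Y = (242-242)/242 = 0/242 = 0 → 0.00
= CMYK(0.73, 0.08, 0.00, 0.05)


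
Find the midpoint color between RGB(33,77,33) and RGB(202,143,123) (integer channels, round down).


Midpoint: each channel = ⌊(C₁+C₂)/2⌋
R: ⌊(33+202)/2⌋ = 117
G: ⌊(77+143)/2⌋ = 110
B: ⌊(33+123)/2⌋ = 78
= RGB(117, 110, 78)


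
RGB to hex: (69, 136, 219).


R = 69 → 45 (hex)
G = 136 → 88 (hex)
B = 219 → DB (hex)
Hex = #4588DB


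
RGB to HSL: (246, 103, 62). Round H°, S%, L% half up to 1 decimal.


Normalize: R'=246/255≈0.9647, G'=103/255≈0.4039, B'=62/255≈0.2431
Max=246/255, Min=62/255, Δ=Max-Min=184/255
L = (Max+Min)/2 = (246+62)/510 = 308/510 = 0.60392… → L = 60.4%
L > 0.5 → S = Δ/(2-Max-Min) = 184/(510-246-62) = 184/202 = 0.91089… → S = 91.1%
(the 1/255 factors cancel in S and H, so raw channel differences can be used)
Max is R' → H = 60 × (((G-B)/Δ) mod 6) = 60 × (((103-62)/184) mod 6)
  41/184 = 0.2228…
  H = 60 × 0.2228… = 13.369…° → H = 13.4°
= HSL(13.4°, 91.1%, 60.4%)


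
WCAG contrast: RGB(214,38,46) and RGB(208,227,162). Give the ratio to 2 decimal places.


Linearize each sRGB channel c=v/255: c/12.92 if c ≤ 0.04045 else ((c+0.055)/1.055)^2.4
L = 0.2126×R_lin + 0.7152×G_lin + 0.0722×B_lin
Color 1 (214,38,46):
  R=214: 214/255≈0.8392 > 0.04045 → ((0.8392+0.055)/1.055)^2.4 ≈ 0.67244
  G=38: 38/255≈0.1490 > 0.04045 → ((0.1490+0.055)/1.055)^2.4 ≈ 0.01938
  B=46: 46/255≈0.1804 > 0.04045 → ((0.1804+0.055)/1.055)^2.4 ≈ 0.02732
  L1 = 0.2126×0.67244 + 0.7152×0.01938 + 0.0722×0.02732 ≈ 0.15880
Color 2 (208,227,162):
  R=208: 208/255≈0.8157 > 0.04045 → ((0.8157+0.055)/1.055)^2.4 ≈ 0.63076
  G=227: 227/255≈0.8902 > 0.04045 → ((0.8902+0.055)/1.055)^2.4 ≈ 0.76815
  B=162: 162/255≈0.6353 > 0.04045 → ((0.6353+0.055)/1.055)^2.4 ≈ 0.36131
  L2 = 0.2126×0.63076 + 0.7152×0.76815 + 0.0722×0.36131 ≈ 0.70957
Lighter = 0.70957, Darker = 0.15880
Ratio = (L_lighter + 0.05) / (L_darker + 0.05)
Ratio = (0.70957 + 0.05) / (0.15880 + 0.05) = 0.75957 / 0.20880 ≈ 3.6378
Ratio ≈ 3.64:1


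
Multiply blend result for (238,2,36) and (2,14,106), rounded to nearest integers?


Multiply: C = A×B/255, rounded to nearest integer
R: 238×2/255 = 476/255 ≈ 1.867 → 2
G: 2×14/255 = 28/255 ≈ 0.110 → 0
B: 36×106/255 = 3816/255 ≈ 14.965 → 15
= RGB(2, 0, 15)


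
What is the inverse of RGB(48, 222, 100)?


Invert: (255-R, 255-G, 255-B)
R: 255-48 = 207
G: 255-222 = 33
B: 255-100 = 155
= RGB(207, 33, 155)


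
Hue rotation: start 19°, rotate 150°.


New hue = (H + rotation) mod 360
New hue = (19 + 150) mod 360
= 169 mod 360
= 169°


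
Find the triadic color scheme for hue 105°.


Triadic: equally spaced at 120° intervals
H1 = 105°
H2 = (105 + 120) mod 360 = 225°
H3 = (105 + 240) mod 360 = 345°
Triadic = 105°, 225°, 345°


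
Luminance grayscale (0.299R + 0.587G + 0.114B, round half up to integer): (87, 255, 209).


Gray = 0.299×R + 0.587×G + 0.114×B
Gray = 0.299×87 + 0.587×255 + 0.114×209
Gray = 26.013 + 149.685 + 23.826
Gray = 199.524 → round half up → 200
Gray = 200


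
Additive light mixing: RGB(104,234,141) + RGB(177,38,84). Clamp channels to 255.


Additive: each channel = min(255, C₁+C₂)
R: 104+177 = 281 → 255
G: 234+38 = 272 → 255
B: 141+84 = 225 → 225
= RGB(255, 255, 225)


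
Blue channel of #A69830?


Color: #A69830
R = A6 = 166
G = 98 = 152
B = 30 = 48
Blue = 48


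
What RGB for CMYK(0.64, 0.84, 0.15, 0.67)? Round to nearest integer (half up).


R = 255 × (1-C) × (1-K) = 255 × 0.36 × 0.33 = 30.294 → 30
G = 255 × (1-M) × (1-K) = 255 × 0.16 × 0.33 = 13.464 → 13
B = 255 × (1-Y) × (1-K) = 255 × 0.85 × 0.33 = 71.5275 → 72
= RGB(30, 13, 72)


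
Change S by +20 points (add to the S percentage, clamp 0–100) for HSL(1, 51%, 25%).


Original S = 51%
Adjustment = +20 percentage points
New S = 51 + (20) = 71
Clamp to [0, 100] → 71
= HSL(1°, 71%, 25%)


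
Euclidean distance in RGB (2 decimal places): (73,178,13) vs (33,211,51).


d = √[(R₁-R₂)² + (G₁-G₂)² + (B₁-B₂)²]
d = √[(73-33)² + (178-211)² + (13-51)²]
d = √[1600 + 1089 + 1444]
d = √4133
d ≈ 64.29


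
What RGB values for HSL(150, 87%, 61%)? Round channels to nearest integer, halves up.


H=150°, S=0.87, L=0.61
C = (1-|2L-1|)×S = (1-|0.22|)×0.87 = 0.6786
H' = H/60 = 150/60 ≈ 2.5000; X = C×(1-|H' mod 2 - 1|) = 0.3393
m = L - C/2 = 0.61 - 0.3393 = 0.2707
Sector ⌊H'⌋ = 2 → (R',G',B') = (0.0, 0.6786, 0.3393)
RGB = ((R'+m)×255, (G'+m)×255, (B'+m)×255) = (69.0285, 242.0715, 155.55)
Round half up → RGB(69, 242, 156)


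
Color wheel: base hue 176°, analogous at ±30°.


Base hue: 176°
Left analog: (176 - 30) mod 360 = 146°
Right analog: (176 + 30) mod 360 = 206°
Analogous hues = 146° and 206°


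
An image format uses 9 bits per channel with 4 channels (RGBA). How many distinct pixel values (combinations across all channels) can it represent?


Total bits = 9 bits/channel × 4 channels = 36 bits
Distinct pixel values = 2^36
= 68,719,476,736 pixel values


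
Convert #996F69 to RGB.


99 → 153 (R)
6F → 111 (G)
69 → 105 (B)
= RGB(153, 111, 105)


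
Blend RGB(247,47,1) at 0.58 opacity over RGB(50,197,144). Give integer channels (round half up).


C = α×F + (1-α)×B, with 1-α = 0.42
R: 0.58×247 + 0.42×50 = 143.26 + 21.00 = 164.26 → 164
G: 0.58×47 + 0.42×197 = 27.26 + 82.74 = 110.00 → 110
B: 0.58×1 + 0.42×144 = 0.58 + 60.48 = 61.06 → 61
= RGB(164, 110, 61)


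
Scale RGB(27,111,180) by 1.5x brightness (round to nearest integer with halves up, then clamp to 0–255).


Multiply each channel by 1.5, round half up, clamp to [0, 255]
R: 27×1.5 = 40.5 → round → 41
G: 111×1.5 = 166.5 → round → 167
B: 180×1.5 = 270 → clamp → 255
= RGB(41, 167, 255)


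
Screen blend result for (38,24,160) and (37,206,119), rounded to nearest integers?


Screen: C = 255 - (255-A)×(255-B)/255, rounded to nearest integer
R: 255 - (255-38)×(255-37)/255 = 255 - 47306/255 ≈ 255 - 185.514 = 69.486 → 69
G: 255 - (255-24)×(255-206)/255 = 255 - 11319/255 ≈ 255 - 44.388 = 210.612 → 211
B: 255 - (255-160)×(255-119)/255 = 255 - 12920/255 ≈ 255 - 50.667 = 204.333 → 204
= RGB(69, 211, 204)


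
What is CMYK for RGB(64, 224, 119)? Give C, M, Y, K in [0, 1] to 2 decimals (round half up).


R'=64/255≈0.2510, G'=224/255≈0.8784, B'=119/255≈0.4667
K = 1 - max(R',G',B') = 1 - 224/255 = 31/255 = 0.12156… → 0.12
(1-R'-K)/(1-K) simplifies to (max-R)/max with max = 224:
C = (224-64)/224 = 160/224 = 0.71428… → 0.71
M = (224-224)/224 = 0/224 = 0 → 0.00
Y = (224-119)/224 = 105/224 = 0.46875 → 0.47
= CMYK(0.71, 0.00, 0.47, 0.12)


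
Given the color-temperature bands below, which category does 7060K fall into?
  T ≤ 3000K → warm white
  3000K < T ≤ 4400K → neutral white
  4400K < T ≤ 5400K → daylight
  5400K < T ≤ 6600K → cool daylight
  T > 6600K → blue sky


Temperature: 7060K
7060K > 6600K → blue sky
Classification: blue sky


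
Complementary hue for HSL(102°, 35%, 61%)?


Complement = opposite side of color wheel = hue + 180°
H' = (102 + 180) mod 360 = 282°
S and L unchanged.
= HSL(282°, 35%, 61%)


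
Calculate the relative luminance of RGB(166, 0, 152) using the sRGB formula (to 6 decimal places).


Linearize each channel (sRGB transfer function): c = v/255; c_lin = c/12.92 if c ≤ 0.04045, else ((c+0.055)/1.055)^2.4
  R: 166/255 ≈ 0.650980 > 0.04045 → ((0.650980+0.055)/1.055)^2.4 ≈ 0.381326
  G: 0/255 ≈ 0.000000 ≤ 0.04045 → 0.000000/12.92 ≈ 0.000000
  B: 152/255 ≈ 0.596078 > 0.04045 → ((0.596078+0.055)/1.055)^2.4 ≈ 0.313989
R_lin = 0.381326, G_lin = 0.000000, B_lin = 0.313989
L = 0.2126×R + 0.7152×G + 0.0722×B
L = 0.2126×0.381326 + 0.7152×0.000000 + 0.0722×0.313989
L ≈ 0.103740


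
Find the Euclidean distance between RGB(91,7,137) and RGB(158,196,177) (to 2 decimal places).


d = √[(R₁-R₂)² + (G₁-G₂)² + (B₁-B₂)²]
d = √[(91-158)² + (7-196)² + (137-177)²]
d = √[4489 + 35721 + 1600]
d = √41810
d ≈ 204.47


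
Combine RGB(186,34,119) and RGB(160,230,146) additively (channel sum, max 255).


Additive: each channel = min(255, C₁+C₂)
R: 186+160 = 346 → 255
G: 34+230 = 264 → 255
B: 119+146 = 265 → 255
= RGB(255, 255, 255)


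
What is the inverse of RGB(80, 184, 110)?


Invert: (255-R, 255-G, 255-B)
R: 255-80 = 175
G: 255-184 = 71
B: 255-110 = 145
= RGB(175, 71, 145)


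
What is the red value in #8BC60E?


Color: #8BC60E
R = 8B = 139
G = C6 = 198
B = 0E = 14
Red = 139


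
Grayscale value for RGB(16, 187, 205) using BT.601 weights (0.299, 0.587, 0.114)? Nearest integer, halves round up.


Gray = 0.299×R + 0.587×G + 0.114×B
Gray = 0.299×16 + 0.587×187 + 0.114×205
Gray = 4.784 + 109.769 + 23.370
Gray = 137.923 → round half up → 138
Gray = 138


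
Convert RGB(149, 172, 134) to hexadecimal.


R = 149 → 95 (hex)
G = 172 → AC (hex)
B = 134 → 86 (hex)
Hex = #95AC86


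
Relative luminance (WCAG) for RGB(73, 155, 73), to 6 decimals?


Linearize each channel (sRGB transfer function): c = v/255; c_lin = c/12.92 if c ≤ 0.04045, else ((c+0.055)/1.055)^2.4
  R: 73/255 ≈ 0.286275 > 0.04045 → ((0.286275+0.055)/1.055)^2.4 ≈ 0.066626
  G: 155/255 ≈ 0.607843 > 0.04045 → ((0.607843+0.055)/1.055)^2.4 ≈ 0.327778
  B: 73/255 ≈ 0.286275 > 0.04045 → ((0.286275+0.055)/1.055)^2.4 ≈ 0.066626
R_lin = 0.066626, G_lin = 0.327778, B_lin = 0.066626
L = 0.2126×R + 0.7152×G + 0.0722×B
L = 0.2126×0.066626 + 0.7152×0.327778 + 0.0722×0.066626
L ≈ 0.253402


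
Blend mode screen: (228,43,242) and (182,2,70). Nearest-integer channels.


Screen: C = 255 - (255-A)×(255-B)/255, rounded to nearest integer
R: 255 - (255-228)×(255-182)/255 = 255 - 1971/255 ≈ 255 - 7.729 = 247.271 → 247
G: 255 - (255-43)×(255-2)/255 = 255 - 53636/255 ≈ 255 - 210.337 = 44.663 → 45
B: 255 - (255-242)×(255-70)/255 = 255 - 2405/255 ≈ 255 - 9.431 = 245.569 → 246
= RGB(247, 45, 246)


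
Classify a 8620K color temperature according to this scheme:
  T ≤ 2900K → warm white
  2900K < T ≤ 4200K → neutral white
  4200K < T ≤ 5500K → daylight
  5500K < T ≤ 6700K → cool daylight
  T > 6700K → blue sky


Temperature: 8620K
8620K > 6700K → blue sky
Classification: blue sky


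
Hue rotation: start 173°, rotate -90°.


New hue = (H + rotation) mod 360
New hue = (173 -90) mod 360
= 83 mod 360
= 83°


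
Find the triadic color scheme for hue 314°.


Triadic: equally spaced at 120° intervals
H1 = 314°
H2 = (314 + 120) mod 360 = 74°
H3 = (314 + 240) mod 360 = 194°
Triadic = 314°, 74°, 194°


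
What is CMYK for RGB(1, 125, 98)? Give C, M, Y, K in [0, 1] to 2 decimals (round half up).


R'=1/255≈0.0039, G'=125/255≈0.4902, B'=98/255≈0.3843
K = 1 - max(R',G',B') = 1 - 125/255 = 130/255 = 0.50980… → 0.51
(1-R'-K)/(1-K) simplifies to (max-R)/max with max = 125:
C = (125-1)/125 = 124/125 = 0.992 → 0.99
M = (125-125)/125 = 0/125 = 0 → 0.00
Y = (125-98)/125 = 27/125 = 0.216 → 0.22
= CMYK(0.99, 0.00, 0.22, 0.51)


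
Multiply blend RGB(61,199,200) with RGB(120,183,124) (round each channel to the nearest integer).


Multiply: C = A×B/255, rounded to nearest integer
R: 61×120/255 = 7320/255 ≈ 28.706 → 29
G: 199×183/255 = 36417/255 ≈ 142.812 → 143
B: 200×124/255 = 24800/255 ≈ 97.255 → 97
= RGB(29, 143, 97)
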